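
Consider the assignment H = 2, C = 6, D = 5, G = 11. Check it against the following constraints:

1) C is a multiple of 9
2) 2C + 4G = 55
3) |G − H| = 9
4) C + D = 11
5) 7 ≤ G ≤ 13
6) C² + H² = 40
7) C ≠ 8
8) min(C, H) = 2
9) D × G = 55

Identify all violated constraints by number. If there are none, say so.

1) 6 = 9×0 + 6, so 9 does not divide 6  false
2) 2C + 4G = 2(6) + 4(11) = 56, not 55  false
3) |11 − 2| = 9  true
4) C + D = 6 + 5 = 11  true
5) G = 11 lies in [7, 13]  true
6) C² + H² = 6² + 2² = 36 + 4 = 40  true
7) C = 6, and 6 ≠ 8  true
8) min(6, 2) = 2  true
9) D × G = 5 × 11 = 55  true

Violated: 1 and 2.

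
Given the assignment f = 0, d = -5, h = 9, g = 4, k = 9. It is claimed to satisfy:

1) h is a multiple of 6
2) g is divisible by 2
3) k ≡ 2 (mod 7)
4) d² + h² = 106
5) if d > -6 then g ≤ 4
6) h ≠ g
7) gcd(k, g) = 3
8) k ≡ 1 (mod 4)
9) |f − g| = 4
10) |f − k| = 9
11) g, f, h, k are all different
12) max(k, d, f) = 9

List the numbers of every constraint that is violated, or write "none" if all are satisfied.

1) 9 = 6×1 + 3, so 6 does not divide 9  ✗
2) 4 / 2 = 2, so 2 divides 4  ✓
3) 9 mod 7 = 2  ✓
4) d² + h² = (-5)² + 9² = 25 + 81 = 106  ✓
5) d = -5 > -6, so we need g ≤ 4; g = 4 ≤ 4  ✓
6) h = 9, g = 4; distinct  ✓
7) gcd(9, 4) = 1, not 3  ✗
8) 9 mod 4 = 1  ✓
9) |0 − 4| = 4  ✓
10) |0 − 9| = 9  ✓
11) h = k = 9, not all different  ✗
12) max(9, -5, 0) = 9  ✓

Constraints 1, 7, and 11 are violated.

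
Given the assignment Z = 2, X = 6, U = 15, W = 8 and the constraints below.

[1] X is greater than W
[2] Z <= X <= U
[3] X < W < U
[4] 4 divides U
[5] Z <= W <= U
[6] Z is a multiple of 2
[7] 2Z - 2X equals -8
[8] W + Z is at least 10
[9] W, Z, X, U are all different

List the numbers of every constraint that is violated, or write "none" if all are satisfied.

The assignment fails constraints 1 and 4.

[1] X = 6, W = 8; 6 ≤ 8 (want >) — violated.
[2] values 2 <= 6 <= 15 — OK.
[3] values 6 < 8 < 15 — OK.
[4] 15 = 4*3 + 3, so 4 does not divide 15 — violated.
[5] values 2 <= 8 <= 15 — OK.
[6] 2 / 2 = 1, so 2 divides 2 — OK.
[7] 2Z - 2X = 2(2) - 2(6) = -8 — OK.
[8] W + Z = 8 + 2 = 10; 10 ≥ 10 — OK.
[9] values 8, 2, 6, 15 are pairwise distinct — OK.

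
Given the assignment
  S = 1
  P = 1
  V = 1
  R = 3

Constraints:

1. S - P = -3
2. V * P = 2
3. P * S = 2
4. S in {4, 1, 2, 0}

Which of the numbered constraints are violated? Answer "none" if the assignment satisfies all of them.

No — constraints 1, 2, and 3 are not satisfied.

1. S - P = 1 - 1 = 0, not -3  fails
2. V * P = 1 * 1 = 1, not 2  fails
3. P * S = 1 * 1 = 1, not 2  fails
4. S = 1 is in {4, 1, 2, 0}  holds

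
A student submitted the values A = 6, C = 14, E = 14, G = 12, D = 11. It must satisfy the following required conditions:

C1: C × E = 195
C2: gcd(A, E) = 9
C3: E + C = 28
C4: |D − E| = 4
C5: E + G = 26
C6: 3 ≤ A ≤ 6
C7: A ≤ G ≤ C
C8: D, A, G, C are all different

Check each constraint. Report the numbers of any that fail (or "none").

C1: C × E = 14 × 14 = 196, not 195 — violated.
C2: gcd(6, 14) = 2, not 9 — violated.
C3: E + C = 14 + 14 = 28 — OK.
C4: |11 − 14| = 3, not 4 — violated.
C5: E + G = 14 + 12 = 26 — OK.
C6: A = 6 lies in [3, 6] — OK.
C7: values 6 ≤ 12 ≤ 14 — OK.
C8: values 11, 6, 12, 14 are pairwise distinct — OK.

Violated: 1, 2, 4.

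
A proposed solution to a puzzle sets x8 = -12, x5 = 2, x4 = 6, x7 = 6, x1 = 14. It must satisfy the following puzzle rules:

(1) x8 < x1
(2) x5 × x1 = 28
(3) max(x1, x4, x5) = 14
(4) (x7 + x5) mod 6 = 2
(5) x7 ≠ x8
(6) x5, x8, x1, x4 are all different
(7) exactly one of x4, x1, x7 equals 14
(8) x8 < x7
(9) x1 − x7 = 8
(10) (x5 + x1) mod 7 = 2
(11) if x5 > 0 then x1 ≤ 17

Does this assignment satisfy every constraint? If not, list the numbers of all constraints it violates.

(1) x8 = -12, x1 = 14; -12 < 14  yes
(2) x5 × x1 = 2 × 14 = 28  yes
(3) max(14, 6, 2) = 14  yes
(4) x7 + x5 = 8; 8 mod 6 = 2  yes
(5) x7 = 6, x8 = -12; distinct  yes
(6) values 2, -12, 14, 6 are pairwise distinct  yes
(7) x4=6, x1=14, x7=6; 1 of them equals 14  yes
(8) x8 = -12, x7 = 6; -12 < 6  yes
(9) x1 − x7 = 14 − 6 = 8  yes
(10) x5 + x1 = 16; 16 mod 7 = 2  yes
(11) x5 = 2 > 0, so we need x1 ≤ 17; x1 = 14 ≤ 17  yes

None — every constraint holds.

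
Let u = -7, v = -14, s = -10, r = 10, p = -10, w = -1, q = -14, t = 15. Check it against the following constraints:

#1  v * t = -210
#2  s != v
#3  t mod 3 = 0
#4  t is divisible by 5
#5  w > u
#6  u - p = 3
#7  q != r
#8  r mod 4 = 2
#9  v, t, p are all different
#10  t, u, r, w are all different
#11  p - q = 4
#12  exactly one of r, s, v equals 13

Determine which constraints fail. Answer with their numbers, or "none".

#1 v * t = -14 * 15 = -210 — satisfied.
#2 s = -10, v = -14; distinct — satisfied.
#3 15 mod 3 = 0 — satisfied.
#4 15 / 5 = 3, so 5 divides 15 — satisfied.
#5 w = -1, u = -7; -1 > -7 — satisfied.
#6 u - p = -7 - (-10) = 3 — satisfied.
#7 q = -14, r = 10; distinct — satisfied.
#8 10 mod 4 = 2 — satisfied.
#9 values -14, 15, -10 are pairwise distinct — satisfied.
#10 values 15, -7, 10, -1 are pairwise distinct — satisfied.
#11 p - q = -10 - (-14) = 4 — satisfied.
#12 r=10, s=-10, v=-14; 0 of them equal 13, not exactly one — violated.

No — constraint 12 is not satisfied.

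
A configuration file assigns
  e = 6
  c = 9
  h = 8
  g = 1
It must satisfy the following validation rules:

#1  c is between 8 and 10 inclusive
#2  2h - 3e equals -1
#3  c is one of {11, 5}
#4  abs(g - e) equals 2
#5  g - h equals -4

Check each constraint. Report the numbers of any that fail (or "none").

No — constraints 2, 3, 4, 5 are not satisfied.

#1 c = 9 lies in [8, 10] — holds.
#2 2h - 3e = 2(8) - 3(6) = -2, not -1 — fails.
#3 c = 9 is not in {11, 5} — fails.
#4 abs(1 - 6) = 5, not 2 — fails.
#5 g - h = 1 - 8 = -7, not -4 — fails.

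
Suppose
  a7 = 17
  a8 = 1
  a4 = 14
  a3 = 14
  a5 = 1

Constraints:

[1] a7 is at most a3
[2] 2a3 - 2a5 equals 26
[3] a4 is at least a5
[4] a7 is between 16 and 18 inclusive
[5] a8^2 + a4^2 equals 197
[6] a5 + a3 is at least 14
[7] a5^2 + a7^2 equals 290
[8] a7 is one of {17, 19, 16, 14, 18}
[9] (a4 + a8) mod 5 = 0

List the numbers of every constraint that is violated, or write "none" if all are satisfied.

[1] a7 = 17, a3 = 14; 17 > 14 (want ≤) — fails.
[2] 2a3 - 2a5 = 2(14) - 2(1) = 26 — holds.
[3] a4 = 14, a5 = 1; 14 ≥ 1 — holds.
[4] a7 = 17 lies in [16, 18] — holds.
[5] a8^2 + a4^2 = 1^2 + 14^2 = 1 + 196 = 197 — holds.
[6] a5 + a3 = 1 + 14 = 15; 15 ≥ 14 — holds.
[7] a5^2 + a7^2 = 1^2 + 17^2 = 1 + 289 = 290 — holds.
[8] a7 = 17 is in {17, 19, 16, 14, 18} — holds.
[9] a4 + a8 = 15; 15 mod 5 = 0 — holds.

Constraint 1 does not hold.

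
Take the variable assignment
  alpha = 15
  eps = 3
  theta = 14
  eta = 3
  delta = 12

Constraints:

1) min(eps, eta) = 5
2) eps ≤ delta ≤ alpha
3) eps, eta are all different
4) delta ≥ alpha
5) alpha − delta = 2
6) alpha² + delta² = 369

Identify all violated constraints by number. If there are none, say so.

Constraints 1, 3, 4, 5 do not hold.

1) min(3, 3) = 3, not 5  no
2) values 3 ≤ 12 ≤ 15  yes
3) eps = eta = 3, not all different  no
4) delta = 12, alpha = 15; 12 < 15 (want ≥)  no
5) alpha − delta = 15 − 12 = 3, not 2  no
6) alpha² + delta² = 15² + 12² = 225 + 144 = 369  yes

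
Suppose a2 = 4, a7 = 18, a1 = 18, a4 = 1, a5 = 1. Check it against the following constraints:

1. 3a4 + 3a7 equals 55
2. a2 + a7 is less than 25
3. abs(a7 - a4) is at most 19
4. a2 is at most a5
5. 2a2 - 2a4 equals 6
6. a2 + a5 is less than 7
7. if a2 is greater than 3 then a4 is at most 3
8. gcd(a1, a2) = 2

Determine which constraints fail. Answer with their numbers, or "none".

1. 3a4 + 3a7 = 3(1) + 3(18) = 57, not 55 — fails.
2. a2 + a7 = 4 + 18 = 22; 22 < 25 — holds.
3. abs(18 - 1) = 17; 17 ≤ 19 — holds.
4. a2 = 4, a5 = 1; 4 > 1 (want ≤) — fails.
5. 2a2 - 2a4 = 2(4) - 2(1) = 6 — holds.
6. a2 + a5 = 4 + 1 = 5; 5 < 7 — holds.
7. a2 = 4 > 3, so we need a4 ≤ 3; a4 = 1 ≤ 3 — holds.
8. gcd(18, 4) = 2 — holds.

The assignment fails constraints 1, 4.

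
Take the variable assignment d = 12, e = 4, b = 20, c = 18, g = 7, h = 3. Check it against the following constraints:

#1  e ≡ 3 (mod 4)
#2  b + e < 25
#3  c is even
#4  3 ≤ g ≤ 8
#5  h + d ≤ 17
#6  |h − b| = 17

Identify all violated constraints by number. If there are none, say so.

Violated: 1.

#1 4 mod 4 = 0, not 3  ✗
#2 b + e = 20 + 4 = 24; 24 < 25  ✓
#3 c = 18 is even  ✓
#4 g = 7 lies in [3, 8]  ✓
#5 h + d = 3 + 12 = 15; 15 ≤ 17  ✓
#6 |3 − 20| = 17  ✓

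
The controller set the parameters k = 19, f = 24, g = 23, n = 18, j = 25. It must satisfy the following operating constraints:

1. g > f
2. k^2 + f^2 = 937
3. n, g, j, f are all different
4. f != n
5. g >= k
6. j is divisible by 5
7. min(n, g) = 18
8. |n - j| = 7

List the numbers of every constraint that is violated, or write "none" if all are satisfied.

1. g = 23, f = 24; 23 ≤ 24 (want >)  false
2. k^2 + f^2 = 19^2 + 24^2 = 361 + 576 = 937  true
3. values 18, 23, 25, 24 are pairwise distinct  true
4. f = 24, n = 18; distinct  true
5. g = 23, k = 19; 23 ≥ 19  true
6. 25 / 5 = 5, so 5 divides 25  true
7. min(18, 23) = 18  true
8. |18 - 25| = 7  true

Violated: 1.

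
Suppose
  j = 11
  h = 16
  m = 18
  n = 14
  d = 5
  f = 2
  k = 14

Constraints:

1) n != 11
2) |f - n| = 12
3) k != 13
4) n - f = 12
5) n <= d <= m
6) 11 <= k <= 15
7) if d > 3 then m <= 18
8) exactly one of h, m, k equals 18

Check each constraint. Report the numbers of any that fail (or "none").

1) n = 14, and 14 ≠ 11  OK
2) |2 - 14| = 12  OK
3) k = 14, and 14 ≠ 13  OK
4) n - f = 14 - 2 = 12  OK
5) values 14, 5, 18; n = 14 is not <= d = 5  FAIL
6) k = 14 lies in [11, 15]  OK
7) d = 5 > 3, so we need m ≤ 18; m = 18 ≤ 18  OK
8) h=16, m=18, k=14; 1 of them equals 18  OK

Violated: 5.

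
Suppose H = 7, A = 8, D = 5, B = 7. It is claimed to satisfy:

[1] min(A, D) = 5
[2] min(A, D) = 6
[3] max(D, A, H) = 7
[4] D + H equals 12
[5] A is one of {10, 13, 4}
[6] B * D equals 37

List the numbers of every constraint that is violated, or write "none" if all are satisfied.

Violated: 2, 3, 5, and 6.

[1] min(8, 5) = 5 — holds.
[2] min(8, 5) = 5, not 6 — does not hold.
[3] max(5, 8, 7) = 8, not 7 — does not hold.
[4] D + H = 5 + 7 = 12 — holds.
[5] A = 8 is not in {10, 13, 4} — does not hold.
[6] B * D = 7 * 5 = 35, not 37 — does not hold.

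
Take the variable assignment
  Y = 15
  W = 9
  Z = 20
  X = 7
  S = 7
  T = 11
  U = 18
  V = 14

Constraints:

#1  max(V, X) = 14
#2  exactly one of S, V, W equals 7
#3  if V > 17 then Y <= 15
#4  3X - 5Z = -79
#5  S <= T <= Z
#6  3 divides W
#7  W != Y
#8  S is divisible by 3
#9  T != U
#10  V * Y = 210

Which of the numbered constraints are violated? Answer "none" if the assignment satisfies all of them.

#1 max(14, 7) = 14  ✔
#2 S=7, V=14, W=9; 1 of them equals 7  ✔
#3 V = 14, not > 17; antecedent false, conditional vacuously true  ✔
#4 3X - 5Z = 3(7) - 5(20) = -79  ✔
#5 values 7 <= 11 <= 20  ✔
#6 9 / 3 = 3, so 3 divides 9  ✔
#7 W = 9, Y = 15; distinct  ✔
#8 7 = 3*2 + 1, so 3 does not divide 7  ✘
#9 T = 11, U = 18; distinct  ✔
#10 V * Y = 14 * 15 = 210  ✔

Constraint 8 is violated.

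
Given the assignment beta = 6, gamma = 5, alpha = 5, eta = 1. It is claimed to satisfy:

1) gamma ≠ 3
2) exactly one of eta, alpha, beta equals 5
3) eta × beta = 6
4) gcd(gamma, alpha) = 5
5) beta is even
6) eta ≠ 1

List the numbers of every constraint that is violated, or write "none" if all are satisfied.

Violated: 6.

1) gamma = 5, and 5 ≠ 3  OK
2) eta=1, alpha=5, beta=6; 1 of them equals 5  OK
3) eta × beta = 1 × 6 = 6  OK
4) gcd(5, 5) = 5  OK
5) beta = 6 is even  OK
6) eta = 1, but 1 is required to differ  FAIL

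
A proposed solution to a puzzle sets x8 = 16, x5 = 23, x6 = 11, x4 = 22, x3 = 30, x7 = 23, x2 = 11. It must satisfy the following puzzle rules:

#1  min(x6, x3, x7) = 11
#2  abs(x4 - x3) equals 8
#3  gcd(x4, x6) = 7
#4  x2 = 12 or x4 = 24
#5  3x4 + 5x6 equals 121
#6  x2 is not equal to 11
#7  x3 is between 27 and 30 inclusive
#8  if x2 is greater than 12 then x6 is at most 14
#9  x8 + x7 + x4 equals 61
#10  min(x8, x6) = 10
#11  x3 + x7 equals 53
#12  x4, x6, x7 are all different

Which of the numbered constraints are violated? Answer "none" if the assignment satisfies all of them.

No — constraints 3, 4, 6, 10 are not satisfied.

#1 min(11, 30, 23) = 11 — OK.
#2 abs(22 - 30) = 8 — OK.
#3 gcd(22, 11) = 11, not 7 — violated.
#4 x2 = 11 ≠ 12 and x4 = 22 ≠ 24; both disjuncts false — violated.
#5 3x4 + 5x6 = 3(22) + 5(11) = 121 — OK.
#6 x2 = 11, but 11 is required to differ — violated.
#7 x3 = 30 lies in [27, 30] — OK.
#8 x2 = 11, not > 12; antecedent false, conditional vacuously true — OK.
#9 x8 + x7 + x4 = 16 + 23 + 22 = 61 — OK.
#10 min(16, 11) = 11, not 10 — violated.
#11 x3 + x7 = 30 + 23 = 53 — OK.
#12 values 22, 11, 23 are pairwise distinct — OK.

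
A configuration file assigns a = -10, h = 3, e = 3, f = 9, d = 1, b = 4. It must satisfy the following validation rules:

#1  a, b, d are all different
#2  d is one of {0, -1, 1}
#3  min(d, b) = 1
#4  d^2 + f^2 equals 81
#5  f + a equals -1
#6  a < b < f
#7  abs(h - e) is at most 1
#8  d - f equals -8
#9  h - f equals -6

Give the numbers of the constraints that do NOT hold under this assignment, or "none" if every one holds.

#1 values -10, 4, 1 are pairwise distinct  ✔
#2 d = 1 is in {0, -1, 1}  ✔
#3 min(1, 4) = 1  ✔
#4 d^2 + f^2 = 1^2 + 9^2 = 1 + 81 = 82, not 81  ✘
#5 f + a = 9 + (-10) = -1  ✔
#6 values -10 < 4 < 9  ✔
#7 abs(3 - 3) = 0; 0 ≤ 1  ✔
#8 d - f = 1 - 9 = -8  ✔
#9 h - f = 3 - 9 = -6  ✔

The assignment fails constraint 4.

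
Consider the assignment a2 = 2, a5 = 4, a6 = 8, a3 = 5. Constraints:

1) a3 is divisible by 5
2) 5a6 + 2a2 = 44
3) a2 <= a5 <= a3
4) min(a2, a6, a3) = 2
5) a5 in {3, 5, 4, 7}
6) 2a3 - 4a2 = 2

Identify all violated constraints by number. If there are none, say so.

No violations.

1) 5 / 5 = 1, so 5 divides 5 — holds.
2) 5a6 + 2a2 = 5(8) + 2(2) = 44 — holds.
3) values 2 <= 4 <= 5 — holds.
4) min(2, 8, 5) = 2 — holds.
5) a5 = 4 is in {3, 5, 4, 7} — holds.
6) 2a3 - 4a2 = 2(5) - 4(2) = 2 — holds.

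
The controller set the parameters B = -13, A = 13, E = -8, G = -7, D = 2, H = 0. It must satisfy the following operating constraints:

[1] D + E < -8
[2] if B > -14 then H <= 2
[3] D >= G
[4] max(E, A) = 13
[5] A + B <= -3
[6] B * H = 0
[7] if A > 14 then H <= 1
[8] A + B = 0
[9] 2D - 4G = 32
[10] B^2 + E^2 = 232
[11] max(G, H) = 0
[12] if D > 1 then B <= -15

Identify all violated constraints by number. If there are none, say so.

Violated: 1, 5, 10, 12.

[1] D + E = 2 + (-8) = -6; -6 ≥ -8, bound -8 not met  ✘
[2] B = -13 > -14, so we need H ≤ 2; H = 0 ≤ 2  ✔
[3] D = 2, G = -7; 2 ≥ -7  ✔
[4] max(-8, 13) = 13  ✔
[5] A + B = 13 + (-13) = 0; 0 > -3, bound -3 not met  ✘
[6] B * H = -13 * 0 = 0  ✔
[7] A = 13, not > 14; antecedent false, conditional vacuously true  ✔
[8] A + B = 13 + (-13) = 0  ✔
[9] 2D - 4G = 2(2) - 4(-7) = 32  ✔
[10] B^2 + E^2 = (-13)^2 + (-8)^2 = 169 + 64 = 233, not 232  ✘
[11] max(-7, 0) = 0  ✔
[12] D = 2 > 1, so we need B ≤ -15; but B = -13 > -15  ✘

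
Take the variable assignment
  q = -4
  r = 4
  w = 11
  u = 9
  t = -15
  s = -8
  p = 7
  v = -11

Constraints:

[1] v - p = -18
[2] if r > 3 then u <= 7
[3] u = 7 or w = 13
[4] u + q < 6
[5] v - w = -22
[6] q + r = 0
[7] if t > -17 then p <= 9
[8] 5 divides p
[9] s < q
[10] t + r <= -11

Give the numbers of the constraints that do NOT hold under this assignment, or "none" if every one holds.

The assignment fails constraints 2, 3, 8.

[1] v - p = -11 - 7 = -18  holds
[2] r = 4 > 3, so we need u ≤ 7; but u = 9 > 7  fails
[3] u = 9 ≠ 7 and w = 11 ≠ 13; both disjuncts false  fails
[4] u + q = 9 + (-4) = 5; 5 < 6  holds
[5] v - w = -11 - 11 = -22  holds
[6] q + r = -4 + 4 = 0  holds
[7] t = -15 > -17, so we need p ≤ 9; p = 7 ≤ 9  holds
[8] 7 = 5*1 + 2, so 5 does not divide 7  fails
[9] s = -8, q = -4; -8 < -4  holds
[10] t + r = -15 + 4 = -11; -11 ≤ -11  holds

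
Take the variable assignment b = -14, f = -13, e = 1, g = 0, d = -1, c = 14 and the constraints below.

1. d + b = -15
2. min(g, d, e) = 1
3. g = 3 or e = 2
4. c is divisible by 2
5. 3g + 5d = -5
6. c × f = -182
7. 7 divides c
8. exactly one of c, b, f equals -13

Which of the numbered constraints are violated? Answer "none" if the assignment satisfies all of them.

1. d + b = -1 + (-14) = -15 — OK.
2. min(0, -1, 1) = -1, not 1 — violated.
3. g = 0 ≠ 3 and e = 1 ≠ 2; both disjuncts false — violated.
4. 14 / 2 = 7, so 2 divides 14 — OK.
5. 3g + 5d = 3(0) + 5(-1) = -5 — OK.
6. c × f = 14 × (-13) = -182 — OK.
7. 14 / 7 = 2, so 7 divides 14 — OK.
8. c=14, b=-14, f=-13; 1 of them equals -13 — OK.

Constraints 2, 3 do not hold.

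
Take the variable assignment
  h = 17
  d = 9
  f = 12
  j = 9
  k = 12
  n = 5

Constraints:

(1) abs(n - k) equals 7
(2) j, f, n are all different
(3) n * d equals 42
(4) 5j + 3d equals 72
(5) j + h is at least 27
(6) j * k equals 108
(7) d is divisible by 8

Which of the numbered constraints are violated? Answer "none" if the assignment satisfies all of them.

Violated: 3, 5, 7.

(1) abs(5 - 12) = 7  yes
(2) values 9, 12, 5 are pairwise distinct  yes
(3) n * d = 5 * 9 = 45, not 42  no
(4) 5j + 3d = 5(9) + 3(9) = 72  yes
(5) j + h = 9 + 17 = 26; 26 < 27, bound 27 not met  no
(6) j * k = 9 * 12 = 108  yes
(7) 9 = 8*1 + 1, so 8 does not divide 9  no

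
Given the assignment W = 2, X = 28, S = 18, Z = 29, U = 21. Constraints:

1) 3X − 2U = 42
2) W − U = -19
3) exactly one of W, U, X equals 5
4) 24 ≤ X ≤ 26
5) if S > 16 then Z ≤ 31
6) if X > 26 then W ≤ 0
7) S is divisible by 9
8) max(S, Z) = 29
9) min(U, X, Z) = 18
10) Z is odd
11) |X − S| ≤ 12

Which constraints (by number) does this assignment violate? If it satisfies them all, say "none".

1) 3X − 2U = 3(28) − 2(21) = 42  ✔
2) W − U = 2 − 21 = -19  ✔
3) W=2, U=21, X=28; 0 of them equal 5, not exactly one  ✘
4) X = 28 is outside [24, 26]  ✘
5) S = 18 > 16, so we need Z ≤ 31; Z = 29 ≤ 31  ✔
6) X = 28 > 26, so we need W ≤ 0; but W = 2 > 0  ✘
7) 18 / 9 = 2, so 9 divides 18  ✔
8) max(18, 29) = 29  ✔
9) min(21, 28, 29) = 21, not 18  ✘
10) Z = 29 is odd  ✔
11) |28 − 18| = 10; 10 ≤ 12  ✔

Constraints 3, 4, 6, 9 are violated.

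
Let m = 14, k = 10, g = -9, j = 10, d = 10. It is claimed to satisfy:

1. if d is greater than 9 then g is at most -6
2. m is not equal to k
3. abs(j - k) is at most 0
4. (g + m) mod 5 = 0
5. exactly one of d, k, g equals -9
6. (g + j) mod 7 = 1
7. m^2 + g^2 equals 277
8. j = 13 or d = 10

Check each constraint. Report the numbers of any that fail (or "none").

None — every constraint holds.

1. d = 10 > 9, so we need g ≤ -6; g = -9 ≤ -6  holds
2. m = 14, k = 10; distinct  holds
3. abs(10 - 10) = 0; 0 ≤ 0  holds
4. g + m = 5; 5 mod 5 = 0  holds
5. d=10, k=10, g=-9; 1 of them equals -9  holds
6. g + j = 1; 1 mod 7 = 1  holds
7. m^2 + g^2 = 14^2 + (-9)^2 = 196 + 81 = 277  holds
8. j = 10 ≠ 13, but d = 10 = 10 (second disjunct)  holds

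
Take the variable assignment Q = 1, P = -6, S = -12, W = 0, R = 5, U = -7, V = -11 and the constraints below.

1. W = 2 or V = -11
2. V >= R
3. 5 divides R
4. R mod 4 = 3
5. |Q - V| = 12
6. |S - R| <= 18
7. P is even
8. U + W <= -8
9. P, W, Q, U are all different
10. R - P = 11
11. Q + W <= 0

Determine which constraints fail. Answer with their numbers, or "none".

1. W = 0 ≠ 2, but V = -11 = -11 (second disjunct) — holds.
2. V = -11, R = 5; -11 < 5 (want ≥) — fails.
3. 5 / 5 = 1, so 5 divides 5 — holds.
4. 5 mod 4 = 1, not 3 — fails.
5. |1 - (-11)| = 12 — holds.
6. |-12 - 5| = 17; 17 ≤ 18 — holds.
7. P = -6 is even — holds.
8. U + W = -7 + 0 = -7; -7 > -8, bound -8 not met — fails.
9. values -6, 0, 1, -7 are pairwise distinct — holds.
10. R - P = 5 - (-6) = 11 — holds.
11. Q + W = 1 + 0 = 1; 1 > 0, bound 0 not met — fails.

Constraints 2, 4, 8, 11 are violated.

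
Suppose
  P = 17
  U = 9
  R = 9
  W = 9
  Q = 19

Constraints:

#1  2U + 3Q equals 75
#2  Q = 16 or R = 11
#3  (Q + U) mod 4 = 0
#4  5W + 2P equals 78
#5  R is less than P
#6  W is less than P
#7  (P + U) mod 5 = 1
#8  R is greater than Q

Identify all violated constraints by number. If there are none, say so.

The assignment fails constraints 2, 4, and 8.

#1 2U + 3Q = 2(9) + 3(19) = 75  ✓
#2 Q = 19 ≠ 16 and R = 9 ≠ 11; both disjuncts false  ✗
#3 Q + U = 28; 28 mod 4 = 0  ✓
#4 5W + 2P = 5(9) + 2(17) = 79, not 78  ✗
#5 R = 9, P = 17; 9 < 17  ✓
#6 W = 9, P = 17; 9 < 17  ✓
#7 P + U = 26; 26 mod 5 = 1  ✓
#8 R = 9, Q = 19; 9 ≤ 19 (want >)  ✗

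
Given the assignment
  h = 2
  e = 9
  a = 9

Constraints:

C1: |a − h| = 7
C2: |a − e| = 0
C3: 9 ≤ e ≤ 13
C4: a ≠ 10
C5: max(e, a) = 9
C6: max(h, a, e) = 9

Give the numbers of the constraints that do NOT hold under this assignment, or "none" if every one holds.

None — every constraint holds.

C1: |9 − 2| = 7 — holds.
C2: |9 − 9| = 0 — holds.
C3: e = 9 lies in [9, 13] — holds.
C4: a = 9, and 9 ≠ 10 — holds.
C5: max(9, 9) = 9 — holds.
C6: max(2, 9, 9) = 9 — holds.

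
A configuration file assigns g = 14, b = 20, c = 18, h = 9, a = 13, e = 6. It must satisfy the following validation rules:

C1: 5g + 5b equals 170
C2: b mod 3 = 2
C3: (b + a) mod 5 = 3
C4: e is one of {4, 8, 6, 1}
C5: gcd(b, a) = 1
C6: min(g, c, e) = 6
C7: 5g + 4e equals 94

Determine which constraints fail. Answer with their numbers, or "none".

C1: 5g + 5b = 5(14) + 5(20) = 170 — holds.
C2: 20 mod 3 = 2 — holds.
C3: b + a = 33; 33 mod 5 = 3 — holds.
C4: e = 6 is in {4, 8, 6, 1} — holds.
C5: gcd(20, 13) = 1 — holds.
C6: min(14, 18, 6) = 6 — holds.
C7: 5g + 4e = 5(14) + 4(6) = 94 — holds.

The assignment satisfies every constraint.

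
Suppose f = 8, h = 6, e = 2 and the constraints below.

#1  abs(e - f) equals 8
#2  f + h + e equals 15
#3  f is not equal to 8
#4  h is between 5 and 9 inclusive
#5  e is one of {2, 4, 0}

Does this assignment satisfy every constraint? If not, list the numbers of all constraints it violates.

#1 abs(2 - 8) = 6, not 8 — does not hold.
#2 f + h + e = 8 + 6 + 2 = 16, not 15 — does not hold.
#3 f = 8, but 8 is required to differ — does not hold.
#4 h = 6 lies in [5, 9] — holds.
#5 e = 2 is in {2, 4, 0} — holds.

Violated: 1, 2, 3.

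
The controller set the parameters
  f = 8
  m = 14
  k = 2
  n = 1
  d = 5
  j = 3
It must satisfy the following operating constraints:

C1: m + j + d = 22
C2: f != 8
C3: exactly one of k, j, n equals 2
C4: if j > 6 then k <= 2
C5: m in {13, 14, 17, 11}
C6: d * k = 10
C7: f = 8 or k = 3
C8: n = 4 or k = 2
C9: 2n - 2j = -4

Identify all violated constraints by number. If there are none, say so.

Constraint 2 is violated.

C1: m + j + d = 14 + 3 + 5 = 22  true
C2: f = 8, but 8 is required to differ  false
C3: k=2, j=3, n=1; 1 of them equals 2  true
C4: j = 3, not > 6; antecedent false, conditional vacuously true  true
C5: m = 14 is in {13, 14, 17, 11}  true
C6: d * k = 5 * 2 = 10  true
C7: f = 8 = 8 (first disjunct)  true
C8: n = 1 ≠ 4, but k = 2 = 2 (second disjunct)  true
C9: 2n - 2j = 2(1) - 2(3) = -4  true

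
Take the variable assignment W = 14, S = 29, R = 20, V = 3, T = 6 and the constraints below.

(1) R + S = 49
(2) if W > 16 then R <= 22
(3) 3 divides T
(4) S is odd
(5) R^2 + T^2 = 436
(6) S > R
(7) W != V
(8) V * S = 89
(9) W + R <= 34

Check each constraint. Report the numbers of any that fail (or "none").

(1) R + S = 20 + 29 = 49 — holds.
(2) W = 14, not > 16; antecedent false, conditional vacuously true — holds.
(3) 6 / 3 = 2, so 3 divides 6 — holds.
(4) S = 29 is odd — holds.
(5) R^2 + T^2 = 20^2 + 6^2 = 400 + 36 = 436 — holds.
(6) S = 29, R = 20; 29 > 20 — holds.
(7) W = 14, V = 3; distinct — holds.
(8) V * S = 3 * 29 = 87, not 89 — does not hold.
(9) W + R = 14 + 20 = 34; 34 ≤ 34 — holds.

The assignment fails constraint 8.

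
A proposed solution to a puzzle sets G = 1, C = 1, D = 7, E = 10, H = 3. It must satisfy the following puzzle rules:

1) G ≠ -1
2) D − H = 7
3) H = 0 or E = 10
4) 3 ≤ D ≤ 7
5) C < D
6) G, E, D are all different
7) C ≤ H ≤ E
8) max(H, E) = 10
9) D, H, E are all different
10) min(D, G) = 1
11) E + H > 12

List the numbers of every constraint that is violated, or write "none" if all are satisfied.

1) G = 1, and 1 ≠ -1  yes
2) D − H = 7 − 3 = 4, not 7  no
3) H = 3 ≠ 0, but E = 10 = 10 (second disjunct)  yes
4) D = 7 lies in [3, 7]  yes
5) C = 1, D = 7; 1 < 7  yes
6) values 1, 10, 7 are pairwise distinct  yes
7) values 1 ≤ 3 ≤ 10  yes
8) max(3, 10) = 10  yes
9) values 7, 3, 10 are pairwise distinct  yes
10) min(7, 1) = 1  yes
11) E + H = 10 + 3 = 13; 13 > 12  yes

Constraint 2 is violated.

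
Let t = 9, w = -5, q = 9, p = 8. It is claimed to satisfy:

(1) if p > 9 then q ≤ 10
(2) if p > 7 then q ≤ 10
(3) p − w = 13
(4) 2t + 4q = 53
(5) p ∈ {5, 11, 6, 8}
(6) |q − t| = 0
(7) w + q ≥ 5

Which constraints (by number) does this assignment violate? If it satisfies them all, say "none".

Constraints 4, 7 do not hold.

(1) p = 8, not > 9; antecedent false, conditional vacuously true — holds.
(2) p = 8 > 7, so we need q ≤ 10; q = 9 ≤ 10 — holds.
(3) p − w = 8 − (-5) = 13 — holds.
(4) 2t + 4q = 2(9) + 4(9) = 54, not 53 — fails.
(5) p = 8 is in {5, 11, 6, 8} — holds.
(6) |9 − 9| = 0 — holds.
(7) w + q = -5 + 9 = 4; 4 < 5, bound 5 not met — fails.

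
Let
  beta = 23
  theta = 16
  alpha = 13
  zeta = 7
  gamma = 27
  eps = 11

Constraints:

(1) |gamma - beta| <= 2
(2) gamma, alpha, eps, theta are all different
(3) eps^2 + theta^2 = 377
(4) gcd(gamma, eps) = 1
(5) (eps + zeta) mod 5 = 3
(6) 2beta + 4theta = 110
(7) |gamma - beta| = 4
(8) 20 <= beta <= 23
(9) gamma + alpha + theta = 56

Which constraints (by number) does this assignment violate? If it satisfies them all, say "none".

No — constraint 1 is not satisfied.

(1) |27 - 23| = 4; 4 > 2, exceeds bound 2 — does not hold.
(2) values 27, 13, 11, 16 are pairwise distinct — holds.
(3) eps^2 + theta^2 = 11^2 + 16^2 = 121 + 256 = 377 — holds.
(4) gcd(27, 11) = 1 — holds.
(5) eps + zeta = 18; 18 mod 5 = 3 — holds.
(6) 2beta + 4theta = 2(23) + 4(16) = 110 — holds.
(7) |27 - 23| = 4 — holds.
(8) beta = 23 lies in [20, 23] — holds.
(9) gamma + alpha + theta = 27 + 13 + 16 = 56 — holds.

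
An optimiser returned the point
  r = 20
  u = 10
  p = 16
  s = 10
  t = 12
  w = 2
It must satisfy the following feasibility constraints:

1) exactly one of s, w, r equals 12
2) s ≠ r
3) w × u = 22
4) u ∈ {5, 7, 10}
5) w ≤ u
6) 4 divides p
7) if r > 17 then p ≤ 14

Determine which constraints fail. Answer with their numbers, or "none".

The assignment fails constraints 1, 3, 7.

1) s=10, w=2, r=20; 0 of them equal 12, not exactly one — violated.
2) s = 10, r = 20; distinct — satisfied.
3) w × u = 2 × 10 = 20, not 22 — violated.
4) u = 10 is in {5, 7, 10} — satisfied.
5) w = 2, u = 10; 2 ≤ 10 — satisfied.
6) 16 / 4 = 4, so 4 divides 16 — satisfied.
7) r = 20 > 17, so we need p ≤ 14; but p = 16 > 14 — violated.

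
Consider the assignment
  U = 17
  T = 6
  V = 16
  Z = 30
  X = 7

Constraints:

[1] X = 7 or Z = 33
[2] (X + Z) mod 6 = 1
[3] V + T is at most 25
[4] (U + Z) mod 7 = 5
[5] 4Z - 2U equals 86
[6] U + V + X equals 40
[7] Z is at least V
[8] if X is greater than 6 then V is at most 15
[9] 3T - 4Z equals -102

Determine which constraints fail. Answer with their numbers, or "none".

Violated: 8.

[1] X = 7 = 7 (first disjunct) — OK.
[2] X + Z = 37; 37 mod 6 = 1 — OK.
[3] V + T = 16 + 6 = 22; 22 ≤ 25 — OK.
[4] U + Z = 47; 47 mod 7 = 5 — OK.
[5] 4Z - 2U = 4(30) - 2(17) = 86 — OK.
[6] U + V + X = 17 + 16 + 7 = 40 — OK.
[7] Z = 30, V = 16; 30 ≥ 16 — OK.
[8] X = 7 > 6, so we need V ≤ 15; but V = 16 > 15 — violated.
[9] 3T - 4Z = 3(6) - 4(30) = -102 — OK.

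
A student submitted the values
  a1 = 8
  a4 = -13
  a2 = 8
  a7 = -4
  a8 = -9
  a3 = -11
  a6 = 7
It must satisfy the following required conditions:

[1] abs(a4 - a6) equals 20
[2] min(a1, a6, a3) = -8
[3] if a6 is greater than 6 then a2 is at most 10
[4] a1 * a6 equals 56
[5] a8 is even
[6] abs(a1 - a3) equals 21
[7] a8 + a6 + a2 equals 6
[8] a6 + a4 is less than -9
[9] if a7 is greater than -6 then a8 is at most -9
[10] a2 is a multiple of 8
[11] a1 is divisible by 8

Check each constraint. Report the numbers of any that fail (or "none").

Violated: 2, 5, 6, and 8.

[1] abs(-13 - 7) = 20  yes
[2] min(8, 7, -11) = -11, not -8  no
[3] a6 = 7 > 6, so we need a2 ≤ 10; a2 = 8 ≤ 10  yes
[4] a1 * a6 = 8 * 7 = 56  yes
[5] a8 = -9 is odd  no
[6] abs(8 - (-11)) = 19, not 21  no
[7] a8 + a6 + a2 = -9 + 7 + 8 = 6  yes
[8] a6 + a4 = 7 + (-13) = -6; -6 ≥ -9, bound -9 not met  no
[9] a7 = -4 > -6, so we need a8 ≤ -9; a8 = -9 ≤ -9  yes
[10] 8 / 8 = 1, so 8 divides 8  yes
[11] 8 / 8 = 1, so 8 divides 8  yes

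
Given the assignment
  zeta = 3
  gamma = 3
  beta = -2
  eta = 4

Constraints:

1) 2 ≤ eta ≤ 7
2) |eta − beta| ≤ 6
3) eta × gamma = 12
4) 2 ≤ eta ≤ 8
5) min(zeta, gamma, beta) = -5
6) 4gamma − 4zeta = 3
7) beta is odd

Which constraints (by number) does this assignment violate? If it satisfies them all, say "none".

1) eta = 4 lies in [2, 7] — holds.
2) |4 − (-2)| = 6; 6 ≤ 6 — holds.
3) eta × gamma = 4 × 3 = 12 — holds.
4) eta = 4 lies in [2, 8] — holds.
5) min(3, 3, -2) = -2, not -5 — does not hold.
6) 4gamma − 4zeta = 4(3) − 4(3) = 0, not 3 — does not hold.
7) beta = -2 is even — does not hold.

Constraints 5, 6, and 7 are violated.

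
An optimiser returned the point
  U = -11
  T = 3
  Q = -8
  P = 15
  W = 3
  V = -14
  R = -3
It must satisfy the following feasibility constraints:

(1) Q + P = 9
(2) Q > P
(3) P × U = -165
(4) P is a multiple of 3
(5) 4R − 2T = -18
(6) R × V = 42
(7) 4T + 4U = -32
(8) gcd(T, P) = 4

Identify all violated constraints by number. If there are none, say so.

Constraints 1, 2, and 8 are violated.

(1) Q + P = -8 + 15 = 7, not 9 — violated.
(2) Q = -8, P = 15; -8 ≤ 15 (want >) — violated.
(3) P × U = 15 × (-11) = -165 — OK.
(4) 15 / 3 = 5, so 3 divides 15 — OK.
(5) 4R − 2T = 4(-3) − 2(3) = -18 — OK.
(6) R × V = -3 × (-14) = 42 — OK.
(7) 4T + 4U = 4(3) + 4(-11) = -32 — OK.
(8) gcd(3, 15) = 3, not 4 — violated.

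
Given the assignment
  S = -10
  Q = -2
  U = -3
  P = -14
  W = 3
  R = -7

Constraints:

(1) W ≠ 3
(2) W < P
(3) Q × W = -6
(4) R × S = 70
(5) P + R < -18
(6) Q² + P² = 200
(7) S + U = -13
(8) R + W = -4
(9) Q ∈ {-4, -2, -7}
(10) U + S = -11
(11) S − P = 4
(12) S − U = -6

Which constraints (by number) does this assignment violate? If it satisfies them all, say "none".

Constraints 1, 2, 10, and 12 are violated.

(1) W = 3, but 3 is required to differ  fails
(2) W = 3, P = -14; 3 ≥ -14 (want <)  fails
(3) Q × W = -2 × 3 = -6  holds
(4) R × S = -7 × (-10) = 70  holds
(5) P + R = -14 + (-7) = -21; -21 < -18  holds
(6) Q² + P² = (-2)² + (-14)² = 4 + 196 = 200  holds
(7) S + U = -10 + (-3) = -13  holds
(8) R + W = -7 + 3 = -4  holds
(9) Q = -2 is in {-4, -2, -7}  holds
(10) U + S = -3 + (-10) = -13, not -11  fails
(11) S − P = -10 − (-14) = 4  holds
(12) S − U = -10 − (-3) = -7, not -6  fails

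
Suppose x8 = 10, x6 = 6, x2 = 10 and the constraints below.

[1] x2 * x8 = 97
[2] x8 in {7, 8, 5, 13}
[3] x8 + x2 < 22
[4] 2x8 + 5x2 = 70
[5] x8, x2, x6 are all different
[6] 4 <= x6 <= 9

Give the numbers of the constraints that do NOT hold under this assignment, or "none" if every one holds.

[1] x2 * x8 = 10 * 10 = 100, not 97 — fails.
[2] x8 = 10 is not in {7, 8, 5, 13} — fails.
[3] x8 + x2 = 10 + 10 = 20; 20 < 22 — holds.
[4] 2x8 + 5x2 = 2(10) + 5(10) = 70 — holds.
[5] x8 = x2 = 10, not all different — fails.
[6] x6 = 6 lies in [4, 9] — holds.

No — constraints 1, 2, and 5 are not satisfied.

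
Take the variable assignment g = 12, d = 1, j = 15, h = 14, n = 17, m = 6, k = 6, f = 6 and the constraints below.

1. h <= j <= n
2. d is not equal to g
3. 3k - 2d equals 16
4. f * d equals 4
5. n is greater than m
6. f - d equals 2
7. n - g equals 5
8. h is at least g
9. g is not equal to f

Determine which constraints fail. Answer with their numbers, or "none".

Constraints 4, 6 do not hold.

1. values 14 <= 15 <= 17  OK
2. d = 1, g = 12; distinct  OK
3. 3k - 2d = 3(6) - 2(1) = 16  OK
4. f * d = 6 * 1 = 6, not 4  FAIL
5. n = 17, m = 6; 17 > 6  OK
6. f - d = 6 - 1 = 5, not 2  FAIL
7. n - g = 17 - 12 = 5  OK
8. h = 14, g = 12; 14 ≥ 12  OK
9. g = 12, f = 6; distinct  OK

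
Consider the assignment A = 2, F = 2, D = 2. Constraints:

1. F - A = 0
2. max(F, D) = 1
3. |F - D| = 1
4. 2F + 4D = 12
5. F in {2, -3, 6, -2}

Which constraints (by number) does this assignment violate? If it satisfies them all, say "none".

1. F - A = 2 - 2 = 0 — OK.
2. max(2, 2) = 2, not 1 — violated.
3. |2 - 2| = 0, not 1 — violated.
4. 2F + 4D = 2(2) + 4(2) = 12 — OK.
5. F = 2 is in {2, -3, 6, -2} — OK.

Constraints 2 and 3 do not hold.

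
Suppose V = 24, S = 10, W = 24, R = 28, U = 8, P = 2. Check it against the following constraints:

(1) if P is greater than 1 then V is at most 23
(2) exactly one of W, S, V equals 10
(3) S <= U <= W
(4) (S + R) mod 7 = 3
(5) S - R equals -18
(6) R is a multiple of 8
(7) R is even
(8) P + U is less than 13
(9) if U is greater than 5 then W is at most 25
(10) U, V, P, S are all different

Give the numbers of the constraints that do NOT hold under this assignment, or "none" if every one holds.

No — constraints 1, 3, and 6 are not satisfied.

(1) P = 2 > 1, so we need V ≤ 23; but V = 24 > 23 — violated.
(2) W=24, S=10, V=24; 1 of them equals 10 — OK.
(3) values 10, 8, 24; S = 10 is not <= U = 8 — violated.
(4) S + R = 38; 38 mod 7 = 3 — OK.
(5) S - R = 10 - 28 = -18 — OK.
(6) 28 = 8*3 + 4, so 8 does not divide 28 — violated.
(7) R = 28 is even — OK.
(8) P + U = 2 + 8 = 10; 10 < 13 — OK.
(9) U = 8 > 5, so we need W ≤ 25; W = 24 ≤ 25 — OK.
(10) values 8, 24, 2, 10 are pairwise distinct — OK.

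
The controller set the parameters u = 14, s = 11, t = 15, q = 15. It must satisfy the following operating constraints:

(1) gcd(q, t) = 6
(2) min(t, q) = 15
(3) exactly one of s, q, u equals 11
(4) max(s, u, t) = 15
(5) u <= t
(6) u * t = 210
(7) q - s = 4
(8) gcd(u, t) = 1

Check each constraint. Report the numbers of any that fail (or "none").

Violated: 1.

(1) gcd(15, 15) = 15, not 6 — fails.
(2) min(15, 15) = 15 — holds.
(3) s=11, q=15, u=14; 1 of them equals 11 — holds.
(4) max(11, 14, 15) = 15 — holds.
(5) u = 14, t = 15; 14 ≤ 15 — holds.
(6) u * t = 14 * 15 = 210 — holds.
(7) q - s = 15 - 11 = 4 — holds.
(8) gcd(14, 15) = 1 — holds.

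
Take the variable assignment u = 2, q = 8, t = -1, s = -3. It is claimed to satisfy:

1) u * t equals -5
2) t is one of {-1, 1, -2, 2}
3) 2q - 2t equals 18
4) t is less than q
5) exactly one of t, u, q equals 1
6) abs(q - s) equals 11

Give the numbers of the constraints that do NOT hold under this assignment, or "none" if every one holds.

1) u * t = 2 * (-1) = -2, not -5  FAIL
2) t = -1 is in {-1, 1, -2, 2}  OK
3) 2q - 2t = 2(8) - 2(-1) = 18  OK
4) t = -1, q = 8; -1 < 8  OK
5) t=-1, u=2, q=8; 0 of them equal 1, not exactly one  FAIL
6) abs(8 - (-3)) = 11  OK

Constraints 1 and 5 do not hold.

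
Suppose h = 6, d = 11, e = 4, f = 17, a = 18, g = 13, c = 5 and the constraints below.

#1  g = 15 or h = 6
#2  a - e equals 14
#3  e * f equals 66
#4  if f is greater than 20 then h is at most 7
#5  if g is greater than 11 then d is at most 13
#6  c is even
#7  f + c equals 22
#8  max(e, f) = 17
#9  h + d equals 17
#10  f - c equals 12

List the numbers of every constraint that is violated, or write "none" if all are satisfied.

Constraints 3 and 6 are violated.

#1 g = 13 ≠ 15, but h = 6 = 6 (second disjunct)  yes
#2 a - e = 18 - 4 = 14  yes
#3 e * f = 4 * 17 = 68, not 66  no
#4 f = 17, not > 20; antecedent false, conditional vacuously true  yes
#5 g = 13 > 11, so we need d ≤ 13; d = 11 ≤ 13  yes
#6 c = 5 is odd  no
#7 f + c = 17 + 5 = 22  yes
#8 max(4, 17) = 17  yes
#9 h + d = 6 + 11 = 17  yes
#10 f - c = 17 - 5 = 12  yes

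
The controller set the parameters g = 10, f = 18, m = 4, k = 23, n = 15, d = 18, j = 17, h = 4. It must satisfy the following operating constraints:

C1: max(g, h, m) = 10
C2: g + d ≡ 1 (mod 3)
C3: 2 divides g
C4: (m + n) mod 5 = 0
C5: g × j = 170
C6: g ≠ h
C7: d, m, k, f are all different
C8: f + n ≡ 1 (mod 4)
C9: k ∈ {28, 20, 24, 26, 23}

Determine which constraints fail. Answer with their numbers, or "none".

C1: max(10, 4, 4) = 10  ✓
C2: g + d = 28; 28 mod 3 = 1  ✓
C3: 10 / 2 = 5, so 2 divides 10  ✓
C4: m + n = 19; 19 mod 5 = 4, not 0  ✗
C5: g × j = 10 × 17 = 170  ✓
C6: g = 10, h = 4; distinct  ✓
C7: d = f = 18, not all different  ✗
C8: f + n = 33; 33 mod 4 = 1  ✓
C9: k = 23 is in {28, 20, 24, 26, 23}  ✓

Violated: 4 and 7.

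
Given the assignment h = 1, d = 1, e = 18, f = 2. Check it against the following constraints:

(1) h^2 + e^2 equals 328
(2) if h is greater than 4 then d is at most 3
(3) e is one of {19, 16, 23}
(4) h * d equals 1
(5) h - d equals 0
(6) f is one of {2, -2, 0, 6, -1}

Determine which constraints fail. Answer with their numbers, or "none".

Constraints 1, 3 are violated.

(1) h^2 + e^2 = 1^2 + 18^2 = 1 + 324 = 325, not 328 — violated.
(2) h = 1, not > 4; antecedent false, conditional vacuously true — satisfied.
(3) e = 18 is not in {19, 16, 23} — violated.
(4) h * d = 1 * 1 = 1 — satisfied.
(5) h - d = 1 - 1 = 0 — satisfied.
(6) f = 2 is in {2, -2, 0, 6, -1} — satisfied.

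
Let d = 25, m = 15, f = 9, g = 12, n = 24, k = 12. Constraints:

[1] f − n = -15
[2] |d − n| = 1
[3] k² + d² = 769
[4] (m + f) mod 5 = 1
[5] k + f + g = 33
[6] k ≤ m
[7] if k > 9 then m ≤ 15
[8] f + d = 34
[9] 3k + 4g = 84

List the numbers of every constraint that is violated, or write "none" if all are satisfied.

No — constraint 4 is not satisfied.

[1] f − n = 9 − 24 = -15  OK
[2] |25 − 24| = 1  OK
[3] k² + d² = 12² + 25² = 144 + 625 = 769  OK
[4] m + f = 24; 24 mod 5 = 4, not 1  FAIL
[5] k + f + g = 12 + 9 + 12 = 33  OK
[6] k = 12, m = 15; 12 ≤ 15  OK
[7] k = 12 > 9, so we need m ≤ 15; m = 15 ≤ 15  OK
[8] f + d = 9 + 25 = 34  OK
[9] 3k + 4g = 3(12) + 4(12) = 84  OK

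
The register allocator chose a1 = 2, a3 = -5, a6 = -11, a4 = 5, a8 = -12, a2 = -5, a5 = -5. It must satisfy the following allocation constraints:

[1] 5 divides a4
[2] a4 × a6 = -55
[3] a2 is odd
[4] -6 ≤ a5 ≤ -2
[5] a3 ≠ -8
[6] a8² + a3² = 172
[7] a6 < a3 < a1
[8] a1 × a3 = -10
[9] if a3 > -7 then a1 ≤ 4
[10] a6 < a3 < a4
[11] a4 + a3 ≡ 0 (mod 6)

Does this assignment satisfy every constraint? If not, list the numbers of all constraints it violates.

Constraint 6 does not hold.

[1] 5 / 5 = 1, so 5 divides 5  ✔
[2] a4 × a6 = 5 × (-11) = -55  ✔
[3] a2 = -5 is odd  ✔
[4] a5 = -5 lies in [-6, -2]  ✔
[5] a3 = -5, and -5 ≠ -8  ✔
[6] a8² + a3² = (-12)² + (-5)² = 144 + 25 = 169, not 172  ✘
[7] values -11 < -5 < 2  ✔
[8] a1 × a3 = 2 × (-5) = -10  ✔
[9] a3 = -5 > -7, so we need a1 ≤ 4; a1 = 2 ≤ 4  ✔
[10] values -11 < -5 < 5  ✔
[11] a4 + a3 = 0; 0 mod 6 = 0  ✔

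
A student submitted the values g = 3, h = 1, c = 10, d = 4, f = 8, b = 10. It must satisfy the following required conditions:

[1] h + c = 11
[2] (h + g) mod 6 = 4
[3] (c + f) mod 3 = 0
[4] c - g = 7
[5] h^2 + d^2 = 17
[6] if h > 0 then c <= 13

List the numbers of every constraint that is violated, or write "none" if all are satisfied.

All constraints are satisfied.

[1] h + c = 1 + 10 = 11  yes
[2] h + g = 4; 4 mod 6 = 4  yes
[3] c + f = 18; 18 mod 3 = 0  yes
[4] c - g = 10 - 3 = 7  yes
[5] h^2 + d^2 = 1^2 + 4^2 = 1 + 16 = 17  yes
[6] h = 1 > 0, so we need c ≤ 13; c = 10 ≤ 13  yes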